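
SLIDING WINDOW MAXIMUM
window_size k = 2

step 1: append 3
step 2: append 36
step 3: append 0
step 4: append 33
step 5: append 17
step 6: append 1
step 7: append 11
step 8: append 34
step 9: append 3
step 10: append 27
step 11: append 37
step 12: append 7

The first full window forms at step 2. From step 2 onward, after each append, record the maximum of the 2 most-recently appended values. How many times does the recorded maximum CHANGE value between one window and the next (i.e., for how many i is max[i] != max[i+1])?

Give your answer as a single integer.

step 1: append 3 -> window=[3] (not full yet)
step 2: append 36 -> window=[3, 36] -> max=36
step 3: append 0 -> window=[36, 0] -> max=36
step 4: append 33 -> window=[0, 33] -> max=33
step 5: append 17 -> window=[33, 17] -> max=33
step 6: append 1 -> window=[17, 1] -> max=17
step 7: append 11 -> window=[1, 11] -> max=11
step 8: append 34 -> window=[11, 34] -> max=34
step 9: append 3 -> window=[34, 3] -> max=34
step 10: append 27 -> window=[3, 27] -> max=27
step 11: append 37 -> window=[27, 37] -> max=37
step 12: append 7 -> window=[37, 7] -> max=37
Recorded maximums: 36 36 33 33 17 11 34 34 27 37 37
Changes between consecutive maximums: 6

Answer: 6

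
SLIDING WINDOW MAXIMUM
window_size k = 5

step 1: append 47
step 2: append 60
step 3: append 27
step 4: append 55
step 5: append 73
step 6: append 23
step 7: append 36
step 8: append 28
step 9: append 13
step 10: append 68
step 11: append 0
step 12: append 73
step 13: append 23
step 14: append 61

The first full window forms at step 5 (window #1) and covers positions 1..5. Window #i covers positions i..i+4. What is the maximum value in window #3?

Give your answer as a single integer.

Answer: 73

Derivation:
step 1: append 47 -> window=[47] (not full yet)
step 2: append 60 -> window=[47, 60] (not full yet)
step 3: append 27 -> window=[47, 60, 27] (not full yet)
step 4: append 55 -> window=[47, 60, 27, 55] (not full yet)
step 5: append 73 -> window=[47, 60, 27, 55, 73] -> max=73
step 6: append 23 -> window=[60, 27, 55, 73, 23] -> max=73
step 7: append 36 -> window=[27, 55, 73, 23, 36] -> max=73
Window #3 max = 73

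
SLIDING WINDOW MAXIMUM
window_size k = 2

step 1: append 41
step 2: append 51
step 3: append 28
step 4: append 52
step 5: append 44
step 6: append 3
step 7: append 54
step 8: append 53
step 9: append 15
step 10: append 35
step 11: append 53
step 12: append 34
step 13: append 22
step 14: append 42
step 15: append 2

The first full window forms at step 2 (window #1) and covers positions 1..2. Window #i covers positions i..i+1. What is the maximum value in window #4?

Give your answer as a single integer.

step 1: append 41 -> window=[41] (not full yet)
step 2: append 51 -> window=[41, 51] -> max=51
step 3: append 28 -> window=[51, 28] -> max=51
step 4: append 52 -> window=[28, 52] -> max=52
step 5: append 44 -> window=[52, 44] -> max=52
Window #4 max = 52

Answer: 52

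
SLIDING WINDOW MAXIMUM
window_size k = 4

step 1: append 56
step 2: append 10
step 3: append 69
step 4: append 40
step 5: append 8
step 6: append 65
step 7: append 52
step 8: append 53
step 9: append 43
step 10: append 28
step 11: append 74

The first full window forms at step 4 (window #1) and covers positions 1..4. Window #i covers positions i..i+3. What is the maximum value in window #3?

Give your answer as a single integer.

Answer: 69

Derivation:
step 1: append 56 -> window=[56] (not full yet)
step 2: append 10 -> window=[56, 10] (not full yet)
step 3: append 69 -> window=[56, 10, 69] (not full yet)
step 4: append 40 -> window=[56, 10, 69, 40] -> max=69
step 5: append 8 -> window=[10, 69, 40, 8] -> max=69
step 6: append 65 -> window=[69, 40, 8, 65] -> max=69
Window #3 max = 69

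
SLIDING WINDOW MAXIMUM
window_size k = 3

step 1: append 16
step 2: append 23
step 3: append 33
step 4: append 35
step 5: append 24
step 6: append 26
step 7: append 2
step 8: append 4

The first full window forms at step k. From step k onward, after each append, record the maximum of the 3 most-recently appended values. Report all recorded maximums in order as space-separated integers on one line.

step 1: append 16 -> window=[16] (not full yet)
step 2: append 23 -> window=[16, 23] (not full yet)
step 3: append 33 -> window=[16, 23, 33] -> max=33
step 4: append 35 -> window=[23, 33, 35] -> max=35
step 5: append 24 -> window=[33, 35, 24] -> max=35
step 6: append 26 -> window=[35, 24, 26] -> max=35
step 7: append 2 -> window=[24, 26, 2] -> max=26
step 8: append 4 -> window=[26, 2, 4] -> max=26

Answer: 33 35 35 35 26 26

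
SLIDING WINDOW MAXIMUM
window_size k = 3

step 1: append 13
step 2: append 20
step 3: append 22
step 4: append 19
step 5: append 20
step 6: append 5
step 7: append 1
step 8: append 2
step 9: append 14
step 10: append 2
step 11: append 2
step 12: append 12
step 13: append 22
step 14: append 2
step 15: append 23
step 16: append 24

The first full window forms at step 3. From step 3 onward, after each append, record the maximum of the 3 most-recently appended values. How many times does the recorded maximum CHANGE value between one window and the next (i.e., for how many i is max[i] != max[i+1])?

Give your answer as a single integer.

step 1: append 13 -> window=[13] (not full yet)
step 2: append 20 -> window=[13, 20] (not full yet)
step 3: append 22 -> window=[13, 20, 22] -> max=22
step 4: append 19 -> window=[20, 22, 19] -> max=22
step 5: append 20 -> window=[22, 19, 20] -> max=22
step 6: append 5 -> window=[19, 20, 5] -> max=20
step 7: append 1 -> window=[20, 5, 1] -> max=20
step 8: append 2 -> window=[5, 1, 2] -> max=5
step 9: append 14 -> window=[1, 2, 14] -> max=14
step 10: append 2 -> window=[2, 14, 2] -> max=14
step 11: append 2 -> window=[14, 2, 2] -> max=14
step 12: append 12 -> window=[2, 2, 12] -> max=12
step 13: append 22 -> window=[2, 12, 22] -> max=22
step 14: append 2 -> window=[12, 22, 2] -> max=22
step 15: append 23 -> window=[22, 2, 23] -> max=23
step 16: append 24 -> window=[2, 23, 24] -> max=24
Recorded maximums: 22 22 22 20 20 5 14 14 14 12 22 22 23 24
Changes between consecutive maximums: 7

Answer: 7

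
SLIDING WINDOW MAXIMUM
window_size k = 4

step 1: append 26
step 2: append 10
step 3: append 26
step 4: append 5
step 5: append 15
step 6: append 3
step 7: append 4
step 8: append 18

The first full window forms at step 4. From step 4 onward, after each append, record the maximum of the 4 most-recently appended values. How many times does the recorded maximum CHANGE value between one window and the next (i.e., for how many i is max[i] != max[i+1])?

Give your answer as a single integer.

Answer: 2

Derivation:
step 1: append 26 -> window=[26] (not full yet)
step 2: append 10 -> window=[26, 10] (not full yet)
step 3: append 26 -> window=[26, 10, 26] (not full yet)
step 4: append 5 -> window=[26, 10, 26, 5] -> max=26
step 5: append 15 -> window=[10, 26, 5, 15] -> max=26
step 6: append 3 -> window=[26, 5, 15, 3] -> max=26
step 7: append 4 -> window=[5, 15, 3, 4] -> max=15
step 8: append 18 -> window=[15, 3, 4, 18] -> max=18
Recorded maximums: 26 26 26 15 18
Changes between consecutive maximums: 2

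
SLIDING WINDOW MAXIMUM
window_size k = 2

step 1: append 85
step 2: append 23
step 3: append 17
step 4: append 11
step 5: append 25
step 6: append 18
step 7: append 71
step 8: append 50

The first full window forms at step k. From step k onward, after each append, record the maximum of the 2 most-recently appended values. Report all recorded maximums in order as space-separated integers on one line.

step 1: append 85 -> window=[85] (not full yet)
step 2: append 23 -> window=[85, 23] -> max=85
step 3: append 17 -> window=[23, 17] -> max=23
step 4: append 11 -> window=[17, 11] -> max=17
step 5: append 25 -> window=[11, 25] -> max=25
step 6: append 18 -> window=[25, 18] -> max=25
step 7: append 71 -> window=[18, 71] -> max=71
step 8: append 50 -> window=[71, 50] -> max=71

Answer: 85 23 17 25 25 71 71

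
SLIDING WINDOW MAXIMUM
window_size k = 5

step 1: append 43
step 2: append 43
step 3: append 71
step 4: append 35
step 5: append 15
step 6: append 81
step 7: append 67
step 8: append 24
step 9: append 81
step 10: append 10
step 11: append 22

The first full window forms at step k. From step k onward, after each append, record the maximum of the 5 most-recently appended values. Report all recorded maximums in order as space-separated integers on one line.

step 1: append 43 -> window=[43] (not full yet)
step 2: append 43 -> window=[43, 43] (not full yet)
step 3: append 71 -> window=[43, 43, 71] (not full yet)
step 4: append 35 -> window=[43, 43, 71, 35] (not full yet)
step 5: append 15 -> window=[43, 43, 71, 35, 15] -> max=71
step 6: append 81 -> window=[43, 71, 35, 15, 81] -> max=81
step 7: append 67 -> window=[71, 35, 15, 81, 67] -> max=81
step 8: append 24 -> window=[35, 15, 81, 67, 24] -> max=81
step 9: append 81 -> window=[15, 81, 67, 24, 81] -> max=81
step 10: append 10 -> window=[81, 67, 24, 81, 10] -> max=81
step 11: append 22 -> window=[67, 24, 81, 10, 22] -> max=81

Answer: 71 81 81 81 81 81 81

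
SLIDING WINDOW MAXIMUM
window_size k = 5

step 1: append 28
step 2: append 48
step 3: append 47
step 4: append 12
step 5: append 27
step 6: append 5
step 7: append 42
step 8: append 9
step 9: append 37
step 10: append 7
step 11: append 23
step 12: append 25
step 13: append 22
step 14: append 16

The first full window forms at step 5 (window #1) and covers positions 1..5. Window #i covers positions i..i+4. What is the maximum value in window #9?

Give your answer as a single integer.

step 1: append 28 -> window=[28] (not full yet)
step 2: append 48 -> window=[28, 48] (not full yet)
step 3: append 47 -> window=[28, 48, 47] (not full yet)
step 4: append 12 -> window=[28, 48, 47, 12] (not full yet)
step 5: append 27 -> window=[28, 48, 47, 12, 27] -> max=48
step 6: append 5 -> window=[48, 47, 12, 27, 5] -> max=48
step 7: append 42 -> window=[47, 12, 27, 5, 42] -> max=47
step 8: append 9 -> window=[12, 27, 5, 42, 9] -> max=42
step 9: append 37 -> window=[27, 5, 42, 9, 37] -> max=42
step 10: append 7 -> window=[5, 42, 9, 37, 7] -> max=42
step 11: append 23 -> window=[42, 9, 37, 7, 23] -> max=42
step 12: append 25 -> window=[9, 37, 7, 23, 25] -> max=37
step 13: append 22 -> window=[37, 7, 23, 25, 22] -> max=37
Window #9 max = 37

Answer: 37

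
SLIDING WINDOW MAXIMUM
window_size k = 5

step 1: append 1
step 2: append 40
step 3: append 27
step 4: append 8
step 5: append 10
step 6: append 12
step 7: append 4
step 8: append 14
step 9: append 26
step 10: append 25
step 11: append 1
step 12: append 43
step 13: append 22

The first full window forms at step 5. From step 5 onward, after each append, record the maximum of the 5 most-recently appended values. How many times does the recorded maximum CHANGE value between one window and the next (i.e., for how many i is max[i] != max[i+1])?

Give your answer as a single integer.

step 1: append 1 -> window=[1] (not full yet)
step 2: append 40 -> window=[1, 40] (not full yet)
step 3: append 27 -> window=[1, 40, 27] (not full yet)
step 4: append 8 -> window=[1, 40, 27, 8] (not full yet)
step 5: append 10 -> window=[1, 40, 27, 8, 10] -> max=40
step 6: append 12 -> window=[40, 27, 8, 10, 12] -> max=40
step 7: append 4 -> window=[27, 8, 10, 12, 4] -> max=27
step 8: append 14 -> window=[8, 10, 12, 4, 14] -> max=14
step 9: append 26 -> window=[10, 12, 4, 14, 26] -> max=26
step 10: append 25 -> window=[12, 4, 14, 26, 25] -> max=26
step 11: append 1 -> window=[4, 14, 26, 25, 1] -> max=26
step 12: append 43 -> window=[14, 26, 25, 1, 43] -> max=43
step 13: append 22 -> window=[26, 25, 1, 43, 22] -> max=43
Recorded maximums: 40 40 27 14 26 26 26 43 43
Changes between consecutive maximums: 4

Answer: 4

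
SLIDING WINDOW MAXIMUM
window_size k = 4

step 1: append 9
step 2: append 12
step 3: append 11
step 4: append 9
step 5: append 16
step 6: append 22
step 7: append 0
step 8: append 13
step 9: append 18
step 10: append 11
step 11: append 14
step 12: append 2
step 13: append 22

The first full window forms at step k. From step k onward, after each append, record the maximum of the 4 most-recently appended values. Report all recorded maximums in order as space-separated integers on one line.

Answer: 12 16 22 22 22 22 18 18 18 22

Derivation:
step 1: append 9 -> window=[9] (not full yet)
step 2: append 12 -> window=[9, 12] (not full yet)
step 3: append 11 -> window=[9, 12, 11] (not full yet)
step 4: append 9 -> window=[9, 12, 11, 9] -> max=12
step 5: append 16 -> window=[12, 11, 9, 16] -> max=16
step 6: append 22 -> window=[11, 9, 16, 22] -> max=22
step 7: append 0 -> window=[9, 16, 22, 0] -> max=22
step 8: append 13 -> window=[16, 22, 0, 13] -> max=22
step 9: append 18 -> window=[22, 0, 13, 18] -> max=22
step 10: append 11 -> window=[0, 13, 18, 11] -> max=18
step 11: append 14 -> window=[13, 18, 11, 14] -> max=18
step 12: append 2 -> window=[18, 11, 14, 2] -> max=18
step 13: append 22 -> window=[11, 14, 2, 22] -> max=22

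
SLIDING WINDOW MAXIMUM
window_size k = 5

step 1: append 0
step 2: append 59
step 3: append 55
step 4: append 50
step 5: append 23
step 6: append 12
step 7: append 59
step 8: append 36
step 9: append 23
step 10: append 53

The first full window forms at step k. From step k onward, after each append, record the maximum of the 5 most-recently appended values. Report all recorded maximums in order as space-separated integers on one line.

Answer: 59 59 59 59 59 59

Derivation:
step 1: append 0 -> window=[0] (not full yet)
step 2: append 59 -> window=[0, 59] (not full yet)
step 3: append 55 -> window=[0, 59, 55] (not full yet)
step 4: append 50 -> window=[0, 59, 55, 50] (not full yet)
step 5: append 23 -> window=[0, 59, 55, 50, 23] -> max=59
step 6: append 12 -> window=[59, 55, 50, 23, 12] -> max=59
step 7: append 59 -> window=[55, 50, 23, 12, 59] -> max=59
step 8: append 36 -> window=[50, 23, 12, 59, 36] -> max=59
step 9: append 23 -> window=[23, 12, 59, 36, 23] -> max=59
step 10: append 53 -> window=[12, 59, 36, 23, 53] -> max=59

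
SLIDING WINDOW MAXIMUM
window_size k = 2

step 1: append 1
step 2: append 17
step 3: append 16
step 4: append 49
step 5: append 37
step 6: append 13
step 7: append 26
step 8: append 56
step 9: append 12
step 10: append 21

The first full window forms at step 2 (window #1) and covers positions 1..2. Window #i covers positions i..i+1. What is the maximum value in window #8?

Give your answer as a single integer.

Answer: 56

Derivation:
step 1: append 1 -> window=[1] (not full yet)
step 2: append 17 -> window=[1, 17] -> max=17
step 3: append 16 -> window=[17, 16] -> max=17
step 4: append 49 -> window=[16, 49] -> max=49
step 5: append 37 -> window=[49, 37] -> max=49
step 6: append 13 -> window=[37, 13] -> max=37
step 7: append 26 -> window=[13, 26] -> max=26
step 8: append 56 -> window=[26, 56] -> max=56
step 9: append 12 -> window=[56, 12] -> max=56
Window #8 max = 56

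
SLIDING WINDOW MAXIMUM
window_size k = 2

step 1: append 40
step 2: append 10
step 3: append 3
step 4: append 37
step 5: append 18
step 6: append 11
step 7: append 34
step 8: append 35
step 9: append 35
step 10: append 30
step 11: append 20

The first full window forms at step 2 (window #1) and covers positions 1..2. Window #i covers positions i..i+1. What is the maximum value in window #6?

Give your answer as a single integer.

step 1: append 40 -> window=[40] (not full yet)
step 2: append 10 -> window=[40, 10] -> max=40
step 3: append 3 -> window=[10, 3] -> max=10
step 4: append 37 -> window=[3, 37] -> max=37
step 5: append 18 -> window=[37, 18] -> max=37
step 6: append 11 -> window=[18, 11] -> max=18
step 7: append 34 -> window=[11, 34] -> max=34
Window #6 max = 34

Answer: 34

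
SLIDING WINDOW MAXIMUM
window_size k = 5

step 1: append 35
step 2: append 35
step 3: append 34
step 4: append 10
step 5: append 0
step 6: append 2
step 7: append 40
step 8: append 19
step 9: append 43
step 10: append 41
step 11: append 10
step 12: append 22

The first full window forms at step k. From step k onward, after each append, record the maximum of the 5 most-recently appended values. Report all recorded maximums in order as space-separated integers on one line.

Answer: 35 35 40 40 43 43 43 43

Derivation:
step 1: append 35 -> window=[35] (not full yet)
step 2: append 35 -> window=[35, 35] (not full yet)
step 3: append 34 -> window=[35, 35, 34] (not full yet)
step 4: append 10 -> window=[35, 35, 34, 10] (not full yet)
step 5: append 0 -> window=[35, 35, 34, 10, 0] -> max=35
step 6: append 2 -> window=[35, 34, 10, 0, 2] -> max=35
step 7: append 40 -> window=[34, 10, 0, 2, 40] -> max=40
step 8: append 19 -> window=[10, 0, 2, 40, 19] -> max=40
step 9: append 43 -> window=[0, 2, 40, 19, 43] -> max=43
step 10: append 41 -> window=[2, 40, 19, 43, 41] -> max=43
step 11: append 10 -> window=[40, 19, 43, 41, 10] -> max=43
step 12: append 22 -> window=[19, 43, 41, 10, 22] -> max=43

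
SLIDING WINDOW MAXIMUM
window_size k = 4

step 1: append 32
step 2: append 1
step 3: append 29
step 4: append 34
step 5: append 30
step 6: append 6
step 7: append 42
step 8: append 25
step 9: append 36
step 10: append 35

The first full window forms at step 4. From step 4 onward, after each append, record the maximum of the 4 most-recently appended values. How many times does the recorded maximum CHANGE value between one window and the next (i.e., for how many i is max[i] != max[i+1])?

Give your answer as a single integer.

step 1: append 32 -> window=[32] (not full yet)
step 2: append 1 -> window=[32, 1] (not full yet)
step 3: append 29 -> window=[32, 1, 29] (not full yet)
step 4: append 34 -> window=[32, 1, 29, 34] -> max=34
step 5: append 30 -> window=[1, 29, 34, 30] -> max=34
step 6: append 6 -> window=[29, 34, 30, 6] -> max=34
step 7: append 42 -> window=[34, 30, 6, 42] -> max=42
step 8: append 25 -> window=[30, 6, 42, 25] -> max=42
step 9: append 36 -> window=[6, 42, 25, 36] -> max=42
step 10: append 35 -> window=[42, 25, 36, 35] -> max=42
Recorded maximums: 34 34 34 42 42 42 42
Changes between consecutive maximums: 1

Answer: 1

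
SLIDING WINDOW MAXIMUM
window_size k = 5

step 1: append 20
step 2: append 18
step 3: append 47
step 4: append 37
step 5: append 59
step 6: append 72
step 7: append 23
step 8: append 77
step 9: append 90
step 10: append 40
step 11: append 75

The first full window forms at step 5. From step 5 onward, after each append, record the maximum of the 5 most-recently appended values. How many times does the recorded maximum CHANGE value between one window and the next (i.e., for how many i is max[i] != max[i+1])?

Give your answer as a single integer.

step 1: append 20 -> window=[20] (not full yet)
step 2: append 18 -> window=[20, 18] (not full yet)
step 3: append 47 -> window=[20, 18, 47] (not full yet)
step 4: append 37 -> window=[20, 18, 47, 37] (not full yet)
step 5: append 59 -> window=[20, 18, 47, 37, 59] -> max=59
step 6: append 72 -> window=[18, 47, 37, 59, 72] -> max=72
step 7: append 23 -> window=[47, 37, 59, 72, 23] -> max=72
step 8: append 77 -> window=[37, 59, 72, 23, 77] -> max=77
step 9: append 90 -> window=[59, 72, 23, 77, 90] -> max=90
step 10: append 40 -> window=[72, 23, 77, 90, 40] -> max=90
step 11: append 75 -> window=[23, 77, 90, 40, 75] -> max=90
Recorded maximums: 59 72 72 77 90 90 90
Changes between consecutive maximums: 3

Answer: 3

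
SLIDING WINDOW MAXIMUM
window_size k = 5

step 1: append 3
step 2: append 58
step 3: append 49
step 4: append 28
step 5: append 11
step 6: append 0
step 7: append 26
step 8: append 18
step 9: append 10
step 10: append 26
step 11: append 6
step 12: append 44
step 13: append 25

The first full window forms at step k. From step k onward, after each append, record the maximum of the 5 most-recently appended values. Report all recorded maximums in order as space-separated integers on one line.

Answer: 58 58 49 28 26 26 26 44 44

Derivation:
step 1: append 3 -> window=[3] (not full yet)
step 2: append 58 -> window=[3, 58] (not full yet)
step 3: append 49 -> window=[3, 58, 49] (not full yet)
step 4: append 28 -> window=[3, 58, 49, 28] (not full yet)
step 5: append 11 -> window=[3, 58, 49, 28, 11] -> max=58
step 6: append 0 -> window=[58, 49, 28, 11, 0] -> max=58
step 7: append 26 -> window=[49, 28, 11, 0, 26] -> max=49
step 8: append 18 -> window=[28, 11, 0, 26, 18] -> max=28
step 9: append 10 -> window=[11, 0, 26, 18, 10] -> max=26
step 10: append 26 -> window=[0, 26, 18, 10, 26] -> max=26
step 11: append 6 -> window=[26, 18, 10, 26, 6] -> max=26
step 12: append 44 -> window=[18, 10, 26, 6, 44] -> max=44
step 13: append 25 -> window=[10, 26, 6, 44, 25] -> max=44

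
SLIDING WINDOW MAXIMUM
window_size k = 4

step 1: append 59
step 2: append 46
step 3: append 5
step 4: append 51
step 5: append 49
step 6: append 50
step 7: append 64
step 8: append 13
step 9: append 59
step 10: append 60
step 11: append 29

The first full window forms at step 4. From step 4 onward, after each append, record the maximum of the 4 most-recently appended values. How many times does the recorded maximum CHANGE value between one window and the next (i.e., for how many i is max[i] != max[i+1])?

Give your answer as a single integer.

Answer: 3

Derivation:
step 1: append 59 -> window=[59] (not full yet)
step 2: append 46 -> window=[59, 46] (not full yet)
step 3: append 5 -> window=[59, 46, 5] (not full yet)
step 4: append 51 -> window=[59, 46, 5, 51] -> max=59
step 5: append 49 -> window=[46, 5, 51, 49] -> max=51
step 6: append 50 -> window=[5, 51, 49, 50] -> max=51
step 7: append 64 -> window=[51, 49, 50, 64] -> max=64
step 8: append 13 -> window=[49, 50, 64, 13] -> max=64
step 9: append 59 -> window=[50, 64, 13, 59] -> max=64
step 10: append 60 -> window=[64, 13, 59, 60] -> max=64
step 11: append 29 -> window=[13, 59, 60, 29] -> max=60
Recorded maximums: 59 51 51 64 64 64 64 60
Changes between consecutive maximums: 3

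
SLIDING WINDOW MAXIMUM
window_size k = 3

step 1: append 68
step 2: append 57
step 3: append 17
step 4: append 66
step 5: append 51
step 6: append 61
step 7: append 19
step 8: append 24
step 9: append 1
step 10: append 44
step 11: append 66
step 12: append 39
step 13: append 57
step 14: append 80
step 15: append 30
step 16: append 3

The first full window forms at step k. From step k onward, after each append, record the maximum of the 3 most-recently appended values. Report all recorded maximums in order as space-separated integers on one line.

Answer: 68 66 66 66 61 61 24 44 66 66 66 80 80 80

Derivation:
step 1: append 68 -> window=[68] (not full yet)
step 2: append 57 -> window=[68, 57] (not full yet)
step 3: append 17 -> window=[68, 57, 17] -> max=68
step 4: append 66 -> window=[57, 17, 66] -> max=66
step 5: append 51 -> window=[17, 66, 51] -> max=66
step 6: append 61 -> window=[66, 51, 61] -> max=66
step 7: append 19 -> window=[51, 61, 19] -> max=61
step 8: append 24 -> window=[61, 19, 24] -> max=61
step 9: append 1 -> window=[19, 24, 1] -> max=24
step 10: append 44 -> window=[24, 1, 44] -> max=44
step 11: append 66 -> window=[1, 44, 66] -> max=66
step 12: append 39 -> window=[44, 66, 39] -> max=66
step 13: append 57 -> window=[66, 39, 57] -> max=66
step 14: append 80 -> window=[39, 57, 80] -> max=80
step 15: append 30 -> window=[57, 80, 30] -> max=80
step 16: append 3 -> window=[80, 30, 3] -> max=80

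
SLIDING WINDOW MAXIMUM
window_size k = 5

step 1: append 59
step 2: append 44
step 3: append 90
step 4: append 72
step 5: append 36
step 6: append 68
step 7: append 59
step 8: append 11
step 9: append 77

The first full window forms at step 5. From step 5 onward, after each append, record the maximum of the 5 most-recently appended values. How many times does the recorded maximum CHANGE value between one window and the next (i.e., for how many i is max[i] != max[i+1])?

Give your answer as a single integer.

step 1: append 59 -> window=[59] (not full yet)
step 2: append 44 -> window=[59, 44] (not full yet)
step 3: append 90 -> window=[59, 44, 90] (not full yet)
step 4: append 72 -> window=[59, 44, 90, 72] (not full yet)
step 5: append 36 -> window=[59, 44, 90, 72, 36] -> max=90
step 6: append 68 -> window=[44, 90, 72, 36, 68] -> max=90
step 7: append 59 -> window=[90, 72, 36, 68, 59] -> max=90
step 8: append 11 -> window=[72, 36, 68, 59, 11] -> max=72
step 9: append 77 -> window=[36, 68, 59, 11, 77] -> max=77
Recorded maximums: 90 90 90 72 77
Changes between consecutive maximums: 2

Answer: 2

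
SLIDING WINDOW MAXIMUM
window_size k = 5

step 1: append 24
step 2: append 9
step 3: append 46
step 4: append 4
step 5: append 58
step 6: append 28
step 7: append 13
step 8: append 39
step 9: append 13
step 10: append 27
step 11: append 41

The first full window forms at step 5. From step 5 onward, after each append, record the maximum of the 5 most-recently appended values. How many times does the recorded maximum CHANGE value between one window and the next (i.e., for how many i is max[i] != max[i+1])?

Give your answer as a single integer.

step 1: append 24 -> window=[24] (not full yet)
step 2: append 9 -> window=[24, 9] (not full yet)
step 3: append 46 -> window=[24, 9, 46] (not full yet)
step 4: append 4 -> window=[24, 9, 46, 4] (not full yet)
step 5: append 58 -> window=[24, 9, 46, 4, 58] -> max=58
step 6: append 28 -> window=[9, 46, 4, 58, 28] -> max=58
step 7: append 13 -> window=[46, 4, 58, 28, 13] -> max=58
step 8: append 39 -> window=[4, 58, 28, 13, 39] -> max=58
step 9: append 13 -> window=[58, 28, 13, 39, 13] -> max=58
step 10: append 27 -> window=[28, 13, 39, 13, 27] -> max=39
step 11: append 41 -> window=[13, 39, 13, 27, 41] -> max=41
Recorded maximums: 58 58 58 58 58 39 41
Changes between consecutive maximums: 2

Answer: 2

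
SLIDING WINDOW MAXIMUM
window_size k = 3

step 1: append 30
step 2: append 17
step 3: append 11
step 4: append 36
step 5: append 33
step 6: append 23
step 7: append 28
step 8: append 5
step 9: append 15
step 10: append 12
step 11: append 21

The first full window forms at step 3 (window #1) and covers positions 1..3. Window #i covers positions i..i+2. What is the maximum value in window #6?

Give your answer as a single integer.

step 1: append 30 -> window=[30] (not full yet)
step 2: append 17 -> window=[30, 17] (not full yet)
step 3: append 11 -> window=[30, 17, 11] -> max=30
step 4: append 36 -> window=[17, 11, 36] -> max=36
step 5: append 33 -> window=[11, 36, 33] -> max=36
step 6: append 23 -> window=[36, 33, 23] -> max=36
step 7: append 28 -> window=[33, 23, 28] -> max=33
step 8: append 5 -> window=[23, 28, 5] -> max=28
Window #6 max = 28

Answer: 28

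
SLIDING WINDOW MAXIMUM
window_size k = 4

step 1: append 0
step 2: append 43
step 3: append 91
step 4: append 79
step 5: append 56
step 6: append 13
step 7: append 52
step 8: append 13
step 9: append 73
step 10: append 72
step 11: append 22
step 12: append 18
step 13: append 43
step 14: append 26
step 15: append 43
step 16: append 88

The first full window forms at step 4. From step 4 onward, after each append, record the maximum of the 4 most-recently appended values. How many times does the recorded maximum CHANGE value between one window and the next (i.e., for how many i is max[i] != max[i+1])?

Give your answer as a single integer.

step 1: append 0 -> window=[0] (not full yet)
step 2: append 43 -> window=[0, 43] (not full yet)
step 3: append 91 -> window=[0, 43, 91] (not full yet)
step 4: append 79 -> window=[0, 43, 91, 79] -> max=91
step 5: append 56 -> window=[43, 91, 79, 56] -> max=91
step 6: append 13 -> window=[91, 79, 56, 13] -> max=91
step 7: append 52 -> window=[79, 56, 13, 52] -> max=79
step 8: append 13 -> window=[56, 13, 52, 13] -> max=56
step 9: append 73 -> window=[13, 52, 13, 73] -> max=73
step 10: append 72 -> window=[52, 13, 73, 72] -> max=73
step 11: append 22 -> window=[13, 73, 72, 22] -> max=73
step 12: append 18 -> window=[73, 72, 22, 18] -> max=73
step 13: append 43 -> window=[72, 22, 18, 43] -> max=72
step 14: append 26 -> window=[22, 18, 43, 26] -> max=43
step 15: append 43 -> window=[18, 43, 26, 43] -> max=43
step 16: append 88 -> window=[43, 26, 43, 88] -> max=88
Recorded maximums: 91 91 91 79 56 73 73 73 73 72 43 43 88
Changes between consecutive maximums: 6

Answer: 6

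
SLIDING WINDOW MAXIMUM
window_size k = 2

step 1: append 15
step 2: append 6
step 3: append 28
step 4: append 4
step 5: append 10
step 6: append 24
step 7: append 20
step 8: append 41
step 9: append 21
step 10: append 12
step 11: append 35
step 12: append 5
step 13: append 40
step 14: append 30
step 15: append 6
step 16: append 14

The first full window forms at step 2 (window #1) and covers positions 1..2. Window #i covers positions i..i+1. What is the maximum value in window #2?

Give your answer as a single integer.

step 1: append 15 -> window=[15] (not full yet)
step 2: append 6 -> window=[15, 6] -> max=15
step 3: append 28 -> window=[6, 28] -> max=28
Window #2 max = 28

Answer: 28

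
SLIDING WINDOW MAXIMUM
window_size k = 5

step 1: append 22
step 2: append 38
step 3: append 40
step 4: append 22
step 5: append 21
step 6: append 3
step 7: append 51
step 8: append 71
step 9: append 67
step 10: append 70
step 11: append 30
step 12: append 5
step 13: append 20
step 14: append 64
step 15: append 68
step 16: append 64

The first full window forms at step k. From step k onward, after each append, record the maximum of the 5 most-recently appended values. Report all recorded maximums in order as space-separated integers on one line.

Answer: 40 40 51 71 71 71 71 71 70 70 68 68

Derivation:
step 1: append 22 -> window=[22] (not full yet)
step 2: append 38 -> window=[22, 38] (not full yet)
step 3: append 40 -> window=[22, 38, 40] (not full yet)
step 4: append 22 -> window=[22, 38, 40, 22] (not full yet)
step 5: append 21 -> window=[22, 38, 40, 22, 21] -> max=40
step 6: append 3 -> window=[38, 40, 22, 21, 3] -> max=40
step 7: append 51 -> window=[40, 22, 21, 3, 51] -> max=51
step 8: append 71 -> window=[22, 21, 3, 51, 71] -> max=71
step 9: append 67 -> window=[21, 3, 51, 71, 67] -> max=71
step 10: append 70 -> window=[3, 51, 71, 67, 70] -> max=71
step 11: append 30 -> window=[51, 71, 67, 70, 30] -> max=71
step 12: append 5 -> window=[71, 67, 70, 30, 5] -> max=71
step 13: append 20 -> window=[67, 70, 30, 5, 20] -> max=70
step 14: append 64 -> window=[70, 30, 5, 20, 64] -> max=70
step 15: append 68 -> window=[30, 5, 20, 64, 68] -> max=68
step 16: append 64 -> window=[5, 20, 64, 68, 64] -> max=68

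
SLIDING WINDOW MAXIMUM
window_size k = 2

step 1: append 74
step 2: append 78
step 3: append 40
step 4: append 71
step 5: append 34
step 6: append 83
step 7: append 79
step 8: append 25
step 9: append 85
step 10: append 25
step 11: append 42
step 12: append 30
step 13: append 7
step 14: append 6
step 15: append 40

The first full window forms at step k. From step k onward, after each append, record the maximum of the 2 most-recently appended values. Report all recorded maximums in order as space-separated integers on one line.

Answer: 78 78 71 71 83 83 79 85 85 42 42 30 7 40

Derivation:
step 1: append 74 -> window=[74] (not full yet)
step 2: append 78 -> window=[74, 78] -> max=78
step 3: append 40 -> window=[78, 40] -> max=78
step 4: append 71 -> window=[40, 71] -> max=71
step 5: append 34 -> window=[71, 34] -> max=71
step 6: append 83 -> window=[34, 83] -> max=83
step 7: append 79 -> window=[83, 79] -> max=83
step 8: append 25 -> window=[79, 25] -> max=79
step 9: append 85 -> window=[25, 85] -> max=85
step 10: append 25 -> window=[85, 25] -> max=85
step 11: append 42 -> window=[25, 42] -> max=42
step 12: append 30 -> window=[42, 30] -> max=42
step 13: append 7 -> window=[30, 7] -> max=30
step 14: append 6 -> window=[7, 6] -> max=7
step 15: append 40 -> window=[6, 40] -> max=40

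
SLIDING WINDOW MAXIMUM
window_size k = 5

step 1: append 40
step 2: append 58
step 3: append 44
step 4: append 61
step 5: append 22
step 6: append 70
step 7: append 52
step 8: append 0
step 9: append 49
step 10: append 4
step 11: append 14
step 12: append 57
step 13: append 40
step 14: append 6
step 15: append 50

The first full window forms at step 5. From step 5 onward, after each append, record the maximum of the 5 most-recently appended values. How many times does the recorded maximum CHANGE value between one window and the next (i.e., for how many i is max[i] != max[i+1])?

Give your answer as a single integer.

Answer: 3

Derivation:
step 1: append 40 -> window=[40] (not full yet)
step 2: append 58 -> window=[40, 58] (not full yet)
step 3: append 44 -> window=[40, 58, 44] (not full yet)
step 4: append 61 -> window=[40, 58, 44, 61] (not full yet)
step 5: append 22 -> window=[40, 58, 44, 61, 22] -> max=61
step 6: append 70 -> window=[58, 44, 61, 22, 70] -> max=70
step 7: append 52 -> window=[44, 61, 22, 70, 52] -> max=70
step 8: append 0 -> window=[61, 22, 70, 52, 0] -> max=70
step 9: append 49 -> window=[22, 70, 52, 0, 49] -> max=70
step 10: append 4 -> window=[70, 52, 0, 49, 4] -> max=70
step 11: append 14 -> window=[52, 0, 49, 4, 14] -> max=52
step 12: append 57 -> window=[0, 49, 4, 14, 57] -> max=57
step 13: append 40 -> window=[49, 4, 14, 57, 40] -> max=57
step 14: append 6 -> window=[4, 14, 57, 40, 6] -> max=57
step 15: append 50 -> window=[14, 57, 40, 6, 50] -> max=57
Recorded maximums: 61 70 70 70 70 70 52 57 57 57 57
Changes between consecutive maximums: 3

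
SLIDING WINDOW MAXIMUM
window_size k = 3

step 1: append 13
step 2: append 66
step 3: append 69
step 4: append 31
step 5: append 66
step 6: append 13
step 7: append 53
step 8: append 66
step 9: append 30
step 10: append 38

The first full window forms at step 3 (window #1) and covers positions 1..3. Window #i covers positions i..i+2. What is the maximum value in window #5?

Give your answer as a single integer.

step 1: append 13 -> window=[13] (not full yet)
step 2: append 66 -> window=[13, 66] (not full yet)
step 3: append 69 -> window=[13, 66, 69] -> max=69
step 4: append 31 -> window=[66, 69, 31] -> max=69
step 5: append 66 -> window=[69, 31, 66] -> max=69
step 6: append 13 -> window=[31, 66, 13] -> max=66
step 7: append 53 -> window=[66, 13, 53] -> max=66
Window #5 max = 66

Answer: 66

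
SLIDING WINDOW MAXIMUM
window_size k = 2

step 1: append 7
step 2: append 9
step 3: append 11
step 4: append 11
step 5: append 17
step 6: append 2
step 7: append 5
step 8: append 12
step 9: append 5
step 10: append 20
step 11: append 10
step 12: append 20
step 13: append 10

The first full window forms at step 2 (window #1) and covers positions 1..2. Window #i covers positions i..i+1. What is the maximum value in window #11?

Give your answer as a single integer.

step 1: append 7 -> window=[7] (not full yet)
step 2: append 9 -> window=[7, 9] -> max=9
step 3: append 11 -> window=[9, 11] -> max=11
step 4: append 11 -> window=[11, 11] -> max=11
step 5: append 17 -> window=[11, 17] -> max=17
step 6: append 2 -> window=[17, 2] -> max=17
step 7: append 5 -> window=[2, 5] -> max=5
step 8: append 12 -> window=[5, 12] -> max=12
step 9: append 5 -> window=[12, 5] -> max=12
step 10: append 20 -> window=[5, 20] -> max=20
step 11: append 10 -> window=[20, 10] -> max=20
step 12: append 20 -> window=[10, 20] -> max=20
Window #11 max = 20

Answer: 20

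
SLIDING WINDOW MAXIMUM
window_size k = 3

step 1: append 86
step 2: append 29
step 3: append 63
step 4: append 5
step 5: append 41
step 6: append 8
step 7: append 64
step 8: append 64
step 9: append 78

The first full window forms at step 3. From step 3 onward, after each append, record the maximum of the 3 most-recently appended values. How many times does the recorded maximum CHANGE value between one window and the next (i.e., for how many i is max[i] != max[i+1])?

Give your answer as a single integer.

step 1: append 86 -> window=[86] (not full yet)
step 2: append 29 -> window=[86, 29] (not full yet)
step 3: append 63 -> window=[86, 29, 63] -> max=86
step 4: append 5 -> window=[29, 63, 5] -> max=63
step 5: append 41 -> window=[63, 5, 41] -> max=63
step 6: append 8 -> window=[5, 41, 8] -> max=41
step 7: append 64 -> window=[41, 8, 64] -> max=64
step 8: append 64 -> window=[8, 64, 64] -> max=64
step 9: append 78 -> window=[64, 64, 78] -> max=78
Recorded maximums: 86 63 63 41 64 64 78
Changes between consecutive maximums: 4

Answer: 4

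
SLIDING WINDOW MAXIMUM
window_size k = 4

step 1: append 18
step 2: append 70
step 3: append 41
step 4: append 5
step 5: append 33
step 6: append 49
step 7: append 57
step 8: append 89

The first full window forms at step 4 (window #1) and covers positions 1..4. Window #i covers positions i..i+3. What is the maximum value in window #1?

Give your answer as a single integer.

step 1: append 18 -> window=[18] (not full yet)
step 2: append 70 -> window=[18, 70] (not full yet)
step 3: append 41 -> window=[18, 70, 41] (not full yet)
step 4: append 5 -> window=[18, 70, 41, 5] -> max=70
Window #1 max = 70

Answer: 70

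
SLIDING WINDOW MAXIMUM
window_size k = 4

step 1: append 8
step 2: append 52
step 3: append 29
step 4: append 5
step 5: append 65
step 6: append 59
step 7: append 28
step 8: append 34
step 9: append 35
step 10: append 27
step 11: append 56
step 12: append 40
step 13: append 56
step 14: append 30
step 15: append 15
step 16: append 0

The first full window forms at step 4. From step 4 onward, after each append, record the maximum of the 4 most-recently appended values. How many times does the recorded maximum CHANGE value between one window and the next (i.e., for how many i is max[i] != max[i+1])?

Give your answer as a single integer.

Answer: 4

Derivation:
step 1: append 8 -> window=[8] (not full yet)
step 2: append 52 -> window=[8, 52] (not full yet)
step 3: append 29 -> window=[8, 52, 29] (not full yet)
step 4: append 5 -> window=[8, 52, 29, 5] -> max=52
step 5: append 65 -> window=[52, 29, 5, 65] -> max=65
step 6: append 59 -> window=[29, 5, 65, 59] -> max=65
step 7: append 28 -> window=[5, 65, 59, 28] -> max=65
step 8: append 34 -> window=[65, 59, 28, 34] -> max=65
step 9: append 35 -> window=[59, 28, 34, 35] -> max=59
step 10: append 27 -> window=[28, 34, 35, 27] -> max=35
step 11: append 56 -> window=[34, 35, 27, 56] -> max=56
step 12: append 40 -> window=[35, 27, 56, 40] -> max=56
step 13: append 56 -> window=[27, 56, 40, 56] -> max=56
step 14: append 30 -> window=[56, 40, 56, 30] -> max=56
step 15: append 15 -> window=[40, 56, 30, 15] -> max=56
step 16: append 0 -> window=[56, 30, 15, 0] -> max=56
Recorded maximums: 52 65 65 65 65 59 35 56 56 56 56 56 56
Changes between consecutive maximums: 4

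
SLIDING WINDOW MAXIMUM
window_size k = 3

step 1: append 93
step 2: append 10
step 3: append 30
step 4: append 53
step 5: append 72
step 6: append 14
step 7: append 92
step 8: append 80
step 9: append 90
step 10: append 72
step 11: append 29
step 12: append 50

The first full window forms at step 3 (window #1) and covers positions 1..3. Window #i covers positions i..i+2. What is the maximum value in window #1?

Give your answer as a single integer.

step 1: append 93 -> window=[93] (not full yet)
step 2: append 10 -> window=[93, 10] (not full yet)
step 3: append 30 -> window=[93, 10, 30] -> max=93
Window #1 max = 93

Answer: 93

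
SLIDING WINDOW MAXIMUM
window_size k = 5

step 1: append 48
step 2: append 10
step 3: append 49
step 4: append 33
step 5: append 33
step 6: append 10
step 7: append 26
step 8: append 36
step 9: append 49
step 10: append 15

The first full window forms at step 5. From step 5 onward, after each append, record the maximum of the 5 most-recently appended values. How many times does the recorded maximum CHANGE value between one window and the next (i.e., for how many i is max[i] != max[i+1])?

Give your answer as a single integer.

Answer: 2

Derivation:
step 1: append 48 -> window=[48] (not full yet)
step 2: append 10 -> window=[48, 10] (not full yet)
step 3: append 49 -> window=[48, 10, 49] (not full yet)
step 4: append 33 -> window=[48, 10, 49, 33] (not full yet)
step 5: append 33 -> window=[48, 10, 49, 33, 33] -> max=49
step 6: append 10 -> window=[10, 49, 33, 33, 10] -> max=49
step 7: append 26 -> window=[49, 33, 33, 10, 26] -> max=49
step 8: append 36 -> window=[33, 33, 10, 26, 36] -> max=36
step 9: append 49 -> window=[33, 10, 26, 36, 49] -> max=49
step 10: append 15 -> window=[10, 26, 36, 49, 15] -> max=49
Recorded maximums: 49 49 49 36 49 49
Changes between consecutive maximums: 2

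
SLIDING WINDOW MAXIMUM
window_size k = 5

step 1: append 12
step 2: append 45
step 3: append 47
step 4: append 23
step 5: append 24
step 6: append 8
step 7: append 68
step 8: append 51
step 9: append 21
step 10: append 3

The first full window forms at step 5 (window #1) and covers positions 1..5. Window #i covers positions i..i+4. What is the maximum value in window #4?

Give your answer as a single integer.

step 1: append 12 -> window=[12] (not full yet)
step 2: append 45 -> window=[12, 45] (not full yet)
step 3: append 47 -> window=[12, 45, 47] (not full yet)
step 4: append 23 -> window=[12, 45, 47, 23] (not full yet)
step 5: append 24 -> window=[12, 45, 47, 23, 24] -> max=47
step 6: append 8 -> window=[45, 47, 23, 24, 8] -> max=47
step 7: append 68 -> window=[47, 23, 24, 8, 68] -> max=68
step 8: append 51 -> window=[23, 24, 8, 68, 51] -> max=68
Window #4 max = 68

Answer: 68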